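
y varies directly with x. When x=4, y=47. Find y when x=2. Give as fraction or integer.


Direct proportion: y = kx
Find k: k = 47/4 = 47/4
Compute y at x=2: y = 47/4 * 2
y = 47/2

47/2


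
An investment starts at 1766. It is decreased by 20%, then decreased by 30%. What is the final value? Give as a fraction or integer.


Start: 1766
Step 1: decrease by 20% => multiply by 80/100
  1766 * 80/100 = 7064/5
Step 2: decrease by 30% => multiply by 70/100
  7064/5 * 70/100 = 24724/25
Final value = 24724/25

24724/25


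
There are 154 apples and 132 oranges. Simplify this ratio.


Find GCD(154, 132)
GCD = 22
Divide both by 22: 154/22 = 7, 132/22 = 6
Simplified ratio = 7:6

7:6


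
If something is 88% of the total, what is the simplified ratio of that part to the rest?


Part = 88%, Remainder = 12%
Ratio = 88:12
GCD(88, 12) = 4
Simplify: 22:3 = 22:3

22:3


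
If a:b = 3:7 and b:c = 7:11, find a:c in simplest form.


Given a:b = 3:7 and b:c = 7:11
Make b consistent. Multiply first ratio by 7: a:b = 21:49
Multiply second ratio by 7: b:c = 49:77
Now b = 49 in both, so a:b:c = 21:49:77
Therefore a:c = 21:77
Simplify by GCD: a:c = 3:11

3:11


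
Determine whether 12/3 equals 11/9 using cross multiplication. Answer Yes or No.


Cross multiply to check 12/3 = 11/9
Left cross product: 12 * 9 = 108
Right cross product: 3 * 11 = 33
108 != 33
Not equal, so proportions differ => No

No


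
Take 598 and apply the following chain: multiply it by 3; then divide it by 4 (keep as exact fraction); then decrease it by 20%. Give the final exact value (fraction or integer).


Start with 598.
Step 1: Multiply by 3: 598 * 3 = 1794
Step 2: Divide by 4: 1794 / 4 = 897/2
Step 3: Decrease by 20%: 897/2 * 80/100 = 1794/5
Final result = 1794/5

1794/5


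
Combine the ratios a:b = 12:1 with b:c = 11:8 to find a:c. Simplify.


Given a:b = 12:1 and b:c = 11:8
Make b consistent. Multiply first ratio by 11: a:b = 132:11
Multiply second ratio by 1: b:c = 11:8
Now b = 11 in both, so a:b:c = 132:11:8
Therefore a:c = 132:8
Simplify by GCD: a:c = 33:2

33:2


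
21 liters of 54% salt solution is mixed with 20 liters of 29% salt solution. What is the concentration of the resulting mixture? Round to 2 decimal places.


Solute in mixture 1 = 54% of 21 L = 21*54/100 = 567/50 L
Solute in mixture 2 = 29% of 20 L = 20*29/100 = 29/5 L
Total solute = 567/50 + 29/5 = 857/50 L
Total volume = 21 + 20 = 41 L
Final concentration = 857/50/41 * 100 = 41.80%

41.80


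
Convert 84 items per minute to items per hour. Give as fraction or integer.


Converting from per minute to per hour
Rate = 84 items per minute
Multiply by 60: 84 * 60
= 5040 items per hour

5040


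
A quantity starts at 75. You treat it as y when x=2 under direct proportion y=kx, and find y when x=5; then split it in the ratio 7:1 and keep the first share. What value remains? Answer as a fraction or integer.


Start with 75.
Step 1: Direct prop: k = (75)/2; new y = k*5 = 75*5/2 = 375/2
Step 2: Split 7:1, first share = 375/2 * 7/8 = 2625/16
Final result = 2625/16

2625/16


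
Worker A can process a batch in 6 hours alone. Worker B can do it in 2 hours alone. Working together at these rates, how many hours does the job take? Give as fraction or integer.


Rate of A = 1/6 job per hour
Rate of B = 1/2 job per hour
Combined rate = 1/6 + 1/2
Find common denominator: (2 + 6)/(6*2) = 8/12
Combined rate = 2/3 job per hour
Time together = 1 / (2/3) = 3/2 hours

3/2


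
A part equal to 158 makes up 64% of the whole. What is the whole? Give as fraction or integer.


Given: 158 is 64% of the whole
Set up: 158 = 64/100 * whole
whole = 158 * 100 / 64
whole = 15800 / 64
whole = 1975/8

1975/8


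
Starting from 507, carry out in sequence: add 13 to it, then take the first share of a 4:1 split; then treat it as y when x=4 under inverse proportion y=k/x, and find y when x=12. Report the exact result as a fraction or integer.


Start with 507.
Step 1: Add 13: 507+13=520; split 4:1 first = 520*4/5 = 416
Step 2: Inverse prop: k = (416)*4; new y = k/12 = 416*4/12 = 416/3
Final result = 416/3

416/3


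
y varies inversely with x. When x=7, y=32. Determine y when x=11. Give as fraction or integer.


Inverse proportion: y = k/x
Find k: k = 7 * 32 = 224
Compute y at x=11: y = 224/11
y = 224/11

224/11


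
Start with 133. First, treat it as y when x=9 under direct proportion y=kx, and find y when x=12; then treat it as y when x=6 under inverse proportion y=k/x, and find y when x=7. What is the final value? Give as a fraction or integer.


Start with 133.
Step 1: Direct prop: k = (133)/9; new y = k*12 = 133*12/9 = 532/3
Step 2: Inverse prop: k = (532/3)*6; new y = k/7 = 532/3*6/7 = 152
Final result = 152

152


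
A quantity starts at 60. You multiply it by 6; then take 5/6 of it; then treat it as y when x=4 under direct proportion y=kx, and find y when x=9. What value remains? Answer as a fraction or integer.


Start with 60.
Step 1: Multiply by 6: 60 * 6 = 360
Step 2: Take 5/6: 360 * 5/6 = 300
Step 3: Direct prop: k = (300)/4; new y = k*9 = 300*9/4 = 675
Final result = 675

675


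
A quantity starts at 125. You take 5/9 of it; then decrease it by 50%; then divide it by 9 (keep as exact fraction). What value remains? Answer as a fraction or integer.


Start with 125.
Step 1: Take 5/9: 125 * 5/9 = 625/9
Step 2: Decrease by 50%: 625/9 * 50/100 = 625/18
Step 3: Divide by 9: 625/18 / 9 = 625/162
Final result = 625/162

625/162


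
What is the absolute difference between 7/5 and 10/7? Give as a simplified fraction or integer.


Simplify: 7/5 = 7/5 and 10/7 = 10/7
Find common denominator: LCD = 35
Convert: 49/35 and 50/35
Difference = |49 - 50|/35 = 1/35
Simplified = 1/35

1/35


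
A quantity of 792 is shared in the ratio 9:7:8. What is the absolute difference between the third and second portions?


Total parts = 9 + 7 + 8 = 24
Value per part = 792 / 24 = 33
Shares: 9*33=297, 7*33=231, 8*33=264
Third share = 264, second share = 231
Difference = |264 - 231| = 33

33


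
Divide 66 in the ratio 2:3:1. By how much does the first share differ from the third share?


Total parts = 2 + 3 + 1 = 6
Value per part = 66 / 6 = 11
Shares: 2*11=22, 3*11=33, 1*11=11
First share = 22, third share = 11
Difference = |22 - 11| = 11

11


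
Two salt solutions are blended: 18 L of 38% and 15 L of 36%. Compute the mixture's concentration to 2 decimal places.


Solute in mixture 1 = 38% of 18 L = 18*38/100 = 171/25 L
Solute in mixture 2 = 36% of 15 L = 15*36/100 = 27/5 L
Total solute = 171/25 + 27/5 = 306/25 L
Total volume = 18 + 15 = 33 L
Final concentration = 306/25/33 * 100 = 37.09%

37.09


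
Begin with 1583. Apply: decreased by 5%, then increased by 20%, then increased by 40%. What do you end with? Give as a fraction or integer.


Start: 1583
Step 1: decrease by 5% => multiply by 95/100
  1583 * 95/100 = 30077/20
Step 2: increase by 20% => multiply by 120/100
  30077/20 * 120/100 = 90231/50
Step 3: increase by 40% => multiply by 140/100
  90231/50 * 140/100 = 631617/250
Final value = 631617/250

631617/250


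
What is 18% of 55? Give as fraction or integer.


Compute 18% of 55
Convert percentage: 18% = 18/100
Multiply: 55 * 18/100
= 990/100
= 99/10

99/10


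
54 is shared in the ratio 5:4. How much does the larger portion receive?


Total parts = 5 + 4 = 9
Value per part = 54 / 9 = 6
First share = 5 * 6 = 30
Second share = 4 * 6 = 24
Larger share = 30

30


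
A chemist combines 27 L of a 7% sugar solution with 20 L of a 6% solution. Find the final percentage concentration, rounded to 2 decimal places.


Solute in mixture 1 = 7% of 27 L = 27*7/100 = 189/100 L
Solute in mixture 2 = 6% of 20 L = 20*6/100 = 6/5 L
Total solute = 189/100 + 6/5 = 309/100 L
Total volume = 27 + 20 = 47 L
Final concentration = 309/100/47 * 100 = 6.57%

6.57


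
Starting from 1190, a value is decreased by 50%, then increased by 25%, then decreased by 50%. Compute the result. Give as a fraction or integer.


Start: 1190
Step 1: decrease by 50% => multiply by 50/100
  1190 * 50/100 = 595
Step 2: increase by 25% => multiply by 125/100
  595 * 125/100 = 2975/4
Step 3: decrease by 50% => multiply by 50/100
  2975/4 * 50/100 = 2975/8
Final value = 2975/8

2975/8


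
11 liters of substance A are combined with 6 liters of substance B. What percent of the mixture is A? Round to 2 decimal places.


Volume of A = 11 L
Volume of B = 6 L
Total volume = 11 + 6 = 17 L
Percentage of A = (11/17) * 100
= 64.71%

64.71


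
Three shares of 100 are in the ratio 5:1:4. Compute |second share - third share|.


Total parts = 5 + 1 + 4 = 10
Value per part = 100 / 10 = 10
Shares: 5*10=50, 1*10=10, 4*10=40
Second share = 10, third share = 40
Difference = |10 - 40| = 30

30


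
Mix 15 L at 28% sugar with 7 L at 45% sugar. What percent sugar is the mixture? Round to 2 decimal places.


Solute in mixture 1 = 28% of 15 L = 15*28/100 = 21/5 L
Solute in mixture 2 = 45% of 7 L = 7*45/100 = 63/20 L
Total solute = 21/5 + 63/20 = 147/20 L
Total volume = 15 + 7 = 22 L
Final concentration = 147/20/22 * 100 = 33.41%

33.41


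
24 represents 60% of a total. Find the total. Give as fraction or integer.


Given: 24 is 60% of the whole
Set up: 24 = 60/100 * whole
whole = 24 * 100 / 60
whole = 2400 / 60
whole = 40

40


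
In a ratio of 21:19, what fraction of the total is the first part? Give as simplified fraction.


Total parts = 21 + 19 = 40
First part fraction = 21/40
Simplify: 21/40 = 21/40

21/40


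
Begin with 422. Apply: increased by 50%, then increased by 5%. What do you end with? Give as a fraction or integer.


Start: 422
Step 1: increase by 50% => multiply by 150/100
  422 * 150/100 = 633
Step 2: increase by 5% => multiply by 105/100
  633 * 105/100 = 13293/20
Final value = 13293/20

13293/20


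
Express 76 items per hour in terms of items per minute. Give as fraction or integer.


Converting from per hour to per minute
Rate = 76 items per hour
Divide by 60: 76/60
= 19/15 items per minute

19/15


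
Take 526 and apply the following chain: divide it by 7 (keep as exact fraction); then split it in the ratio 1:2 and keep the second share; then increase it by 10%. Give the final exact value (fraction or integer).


Start with 526.
Step 1: Divide by 7: 526 / 7 = 526/7
Step 2: Split 1:2, second share = 526/7 * 2/3 = 1052/21
Step 3: Increase by 10%: 1052/21 * 110/100 = 5786/105
Final result = 5786/105

5786/105


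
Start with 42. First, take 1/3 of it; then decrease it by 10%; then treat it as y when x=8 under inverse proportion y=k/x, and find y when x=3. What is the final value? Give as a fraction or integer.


Start with 42.
Step 1: Take 1/3: 42 * 1/3 = 14
Step 2: Decrease by 10%: 14 * 90/100 = 63/5
Step 3: Inverse prop: k = (63/5)*8; new y = k/3 = 63/5*8/3 = 168/5
Final result = 168/5

168/5


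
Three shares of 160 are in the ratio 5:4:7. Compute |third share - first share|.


Total parts = 5 + 4 + 7 = 16
Value per part = 160 / 16 = 10
Shares: 5*10=50, 4*10=40, 7*10=70
Third share = 70, first share = 50
Difference = |70 - 50| = 20

20


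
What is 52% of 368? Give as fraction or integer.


Compute 52% of 368
Convert percentage: 52% = 52/100
Multiply: 368 * 52/100
= 19136/100
= 4784/25

4784/25


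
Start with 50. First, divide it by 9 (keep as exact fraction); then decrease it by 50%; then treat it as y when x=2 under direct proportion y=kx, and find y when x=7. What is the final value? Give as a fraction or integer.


Start with 50.
Step 1: Divide by 9: 50 / 9 = 50/9
Step 2: Decrease by 50%: 50/9 * 50/100 = 25/9
Step 3: Direct prop: k = (25/9)/2; new y = k*7 = 25/9*7/2 = 175/18
Final result = 175/18

175/18


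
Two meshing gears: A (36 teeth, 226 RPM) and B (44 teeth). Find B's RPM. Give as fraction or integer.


Gear ratio: teeth_A * RPM_A = teeth_B * RPM_B
36 * 226 = 44 * RPM_B
8136 = 44 * RPM_B
RPM_B = 8136 / 44
RPM_B = 2034/11

2034/11


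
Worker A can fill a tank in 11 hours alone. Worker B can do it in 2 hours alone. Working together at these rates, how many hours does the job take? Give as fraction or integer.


Rate of A = 1/11 job per hour
Rate of B = 1/2 job per hour
Combined rate = 1/11 + 1/2
Find common denominator: (2 + 11)/(11*2) = 13/22
Combined rate = 13/22 job per hour
Time together = 1 / (13/22) = 22/13 hours

22/13


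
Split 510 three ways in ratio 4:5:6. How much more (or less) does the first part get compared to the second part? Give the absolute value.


Total parts = 4 + 5 + 6 = 15
Value per part = 510 / 15 = 34
Shares: 4*34=136, 5*34=170, 6*34=204
First share = 136, second share = 170
Difference = |136 - 170| = 34

34


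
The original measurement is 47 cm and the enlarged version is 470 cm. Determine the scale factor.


Original length = 47 cm
Scaled length = 470 cm
Scale factor = 470 / 47
= 10

10


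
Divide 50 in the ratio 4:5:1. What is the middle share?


Ratio = 4:5:1
Total parts = 4 + 5 + 1 = 10
Value per part = 50 / 10 = 5
First share = 4 * 5 = 20
Middle share = 5 * 5 = 25
Third share = 1 * 5 = 5

25


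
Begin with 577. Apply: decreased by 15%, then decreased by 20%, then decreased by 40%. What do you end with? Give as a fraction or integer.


Start: 577
Step 1: decrease by 15% => multiply by 85/100
  577 * 85/100 = 9809/20
Step 2: decrease by 20% => multiply by 80/100
  9809/20 * 80/100 = 9809/25
Step 3: decrease by 40% => multiply by 60/100
  9809/25 * 60/100 = 29427/125
Final value = 29427/125

29427/125


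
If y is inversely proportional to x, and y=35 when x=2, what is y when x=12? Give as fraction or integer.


Inverse proportion: y = k/x
Find k: k = 2 * 35 = 70
Compute y at x=12: y = 70/12
y = 35/6

35/6


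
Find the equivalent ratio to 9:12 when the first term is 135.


Original ratio: 9:12
First term target: 135
Scale factor = 135 / 9 = 15
Multiply second term: 12 * 15 = 180
Equivalent ratio = 135:180

135:180


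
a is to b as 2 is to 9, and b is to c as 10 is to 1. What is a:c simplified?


Given a:b = 2:9 and b:c = 10:1
Make b consistent. Multiply first ratio by 10: a:b = 20:90
Multiply second ratio by 9: b:c = 90:9
Now b = 90 in both, so a:b:c = 20:90:9
Therefore a:c = 20:9
Simplify by GCD: a:c = 20:9

20:9


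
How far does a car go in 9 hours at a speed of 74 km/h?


Using distance = speed * time
Speed = 74 km/h
Time = 9 hours
Distance = 74 * 9
= 666 km

666


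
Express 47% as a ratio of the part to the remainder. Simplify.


Part = 47%, Remainder = 53%
Ratio = 47:53
GCD(47, 53) = 1
Simplify: 47:53 = 47:53

47:53


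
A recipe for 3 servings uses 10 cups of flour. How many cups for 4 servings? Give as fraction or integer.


Original: 10 cups for 3 servings
Target servings = 4
Scaling factor = 4/3
New amount = 10 * 4/3
= 40/3
= 40/3 cups

40/3


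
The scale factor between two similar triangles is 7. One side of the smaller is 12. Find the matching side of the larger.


Similar triangles have proportional sides
Scale factor = 7
Smaller side = 12
Corresponding larger side = 12 * 7
= 84

84


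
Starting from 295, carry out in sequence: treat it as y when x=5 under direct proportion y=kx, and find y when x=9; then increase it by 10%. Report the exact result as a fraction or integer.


Start with 295.
Step 1: Direct prop: k = (295)/5; new y = k*9 = 295*9/5 = 531
Step 2: Increase by 10%: 531 * 110/100 = 5841/10
Final result = 5841/10

5841/10


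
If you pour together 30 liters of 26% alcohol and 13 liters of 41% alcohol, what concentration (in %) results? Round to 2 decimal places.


Solute in mixture 1 = 26% of 30 L = 30*26/100 = 39/5 L
Solute in mixture 2 = 41% of 13 L = 13*41/100 = 533/100 L
Total solute = 39/5 + 533/100 = 1313/100 L
Total volume = 30 + 13 = 43 L
Final concentration = 1313/100/43 * 100 = 30.53%

30.53


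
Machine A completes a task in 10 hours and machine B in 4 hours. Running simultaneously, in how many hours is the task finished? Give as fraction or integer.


Rate of A = 1/10 job per hour
Rate of B = 1/4 job per hour
Combined rate = 1/10 + 1/4
Find common denominator: (4 + 10)/(10*4) = 14/40
Combined rate = 7/20 job per hour
Time together = 1 / (7/20) = 20/7 hours

20/7


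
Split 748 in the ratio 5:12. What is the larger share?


Total parts = 5 + 12 = 17
Value per part = 748 / 17 = 44
First share = 5 * 44 = 220
Second share = 12 * 44 = 528
Larger share = 528

528


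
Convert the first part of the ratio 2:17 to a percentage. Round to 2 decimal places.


Total parts = 2 + 17 = 19
First part fraction = 2/19
Percentage = (2/19) * 100
= 0.105263 * 100
= 10.53%

10.53


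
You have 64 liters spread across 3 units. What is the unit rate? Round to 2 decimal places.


Total liters = 64
Number of units = 3
Unit rate = 64 / 3
= 21.33 liters per unit

21.33


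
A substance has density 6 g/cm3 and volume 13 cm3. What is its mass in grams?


Using mass = density * volume
Density = 6 g/cm3
Volume = 13 cm3
Mass = 6 * 13
= 78 g

78


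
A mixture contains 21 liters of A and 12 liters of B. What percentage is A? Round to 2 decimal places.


Volume of A = 21 L
Volume of B = 12 L
Total volume = 21 + 12 = 33 L
Percentage of A = (21/33) * 100
= 63.64%

63.64


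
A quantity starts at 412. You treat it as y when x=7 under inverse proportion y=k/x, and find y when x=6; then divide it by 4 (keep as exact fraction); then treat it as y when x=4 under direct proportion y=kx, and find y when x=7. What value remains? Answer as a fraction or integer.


Start with 412.
Step 1: Inverse prop: k = (412)*7; new y = k/6 = 412*7/6 = 1442/3
Step 2: Divide by 4: 1442/3 / 4 = 721/6
Step 3: Direct prop: k = (721/6)/4; new y = k*7 = 721/6*7/4 = 5047/24
Final result = 5047/24

5047/24


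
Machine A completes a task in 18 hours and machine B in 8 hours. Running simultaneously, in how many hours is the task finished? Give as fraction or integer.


Rate of A = 1/18 job per hour
Rate of B = 1/8 job per hour
Combined rate = 1/18 + 1/8
Find common denominator: (8 + 18)/(18*8) = 26/144
Combined rate = 13/72 job per hour
Time together = 1 / (13/72) = 72/13 hours

72/13


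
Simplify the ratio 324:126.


Find GCD(324, 126)
GCD = 18
Divide both by 18: 324/18 = 18, 126/18 = 7
Simplified ratio = 18:7

18:7


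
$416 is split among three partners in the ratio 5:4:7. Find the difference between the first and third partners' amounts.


Total parts = 5 + 4 + 7 = 16
Value per part = 416 / 16 = 26
Shares: 5*26=130, 4*26=104, 7*26=182
First share = 130, third share = 182
Difference = |130 - 182| = 52

52


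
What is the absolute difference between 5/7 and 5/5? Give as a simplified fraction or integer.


Simplify: 5/7 = 5/7 and 5/5 = 1
Find common denominator: LCD = 7
Convert: 5/7 and 7/7
Difference = |5 - 7|/7 = 2/7
Simplified = 2/7

2/7


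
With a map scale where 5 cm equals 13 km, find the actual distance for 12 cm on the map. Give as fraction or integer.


Map scale: 5 cm = 13 km
Measured distance on map = 12 cm
Set up proportion: 12 * 13 / 5
= 156 / 5
= 156/5 km

156/5


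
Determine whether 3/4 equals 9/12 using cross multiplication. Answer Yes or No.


Cross multiply to check 3/4 = 9/12
Left cross product: 3 * 12 = 36
Right cross product: 4 * 9 = 36
36 = 36
Equal, so proportions match => Yes

Yes


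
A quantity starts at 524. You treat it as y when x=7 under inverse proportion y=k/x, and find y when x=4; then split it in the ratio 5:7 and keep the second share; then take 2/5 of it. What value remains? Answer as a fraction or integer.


Start with 524.
Step 1: Inverse prop: k = (524)*7; new y = k/4 = 524*7/4 = 917
Step 2: Split 5:7, second share = 917 * 7/12 = 6419/12
Step 3: Take 2/5: 6419/12 * 2/5 = 6419/30
Final result = 6419/30

6419/30


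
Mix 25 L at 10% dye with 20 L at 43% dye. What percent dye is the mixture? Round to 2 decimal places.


Solute in mixture 1 = 10% of 25 L = 25*10/100 = 5/2 L
Solute in mixture 2 = 43% of 20 L = 20*43/100 = 43/5 L
Total solute = 5/2 + 43/5 = 111/10 L
Total volume = 25 + 20 = 45 L
Final concentration = 111/10/45 * 100 = 24.67%

24.67


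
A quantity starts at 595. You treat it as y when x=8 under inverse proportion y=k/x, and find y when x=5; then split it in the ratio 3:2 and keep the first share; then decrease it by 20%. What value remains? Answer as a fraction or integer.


Start with 595.
Step 1: Inverse prop: k = (595)*8; new y = k/5 = 595*8/5 = 952
Step 2: Split 3:2, first share = 952 * 3/5 = 2856/5
Step 3: Decrease by 20%: 2856/5 * 80/100 = 11424/25
Final result = 11424/25

11424/25


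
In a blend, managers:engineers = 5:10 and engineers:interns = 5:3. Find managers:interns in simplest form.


Given a:b = 5:10 and b:c = 5:3
Make b consistent. Multiply first ratio by 5: a:b = 25:50
Multiply second ratio by 10: b:c = 50:30
Now b = 50 in both, so a:b:c = 25:50:30
Therefore a:c = 25:30
Simplify by GCD: a:c = 5:6

5:6


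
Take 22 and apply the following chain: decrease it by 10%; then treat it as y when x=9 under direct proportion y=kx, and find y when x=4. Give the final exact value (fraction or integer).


Start with 22.
Step 1: Decrease by 10%: 22 * 90/100 = 99/5
Step 2: Direct prop: k = (99/5)/9; new y = k*4 = 99/5*4/9 = 44/5
Final result = 44/5

44/5


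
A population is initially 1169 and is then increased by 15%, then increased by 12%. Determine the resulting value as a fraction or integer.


Start: 1169
Step 1: increase by 15% => multiply by 115/100
  1169 * 115/100 = 26887/20
Step 2: increase by 12% => multiply by 112/100
  26887/20 * 112/100 = 188209/125
Final value = 188209/125

188209/125


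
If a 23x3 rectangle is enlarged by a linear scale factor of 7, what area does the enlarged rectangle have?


Original dimensions: 23 x 3
Enlargement factor = 7
New width = 23 * 7 = 161
New height = 3 * 7 = 21
New area = 161 * 21 = 3381

3381


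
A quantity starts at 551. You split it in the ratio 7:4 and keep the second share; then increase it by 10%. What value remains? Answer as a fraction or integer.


Start with 551.
Step 1: Split 7:4, second share = 551 * 4/11 = 2204/11
Step 2: Increase by 10%: 2204/11 * 110/100 = 1102/5
Final result = 1102/5

1102/5


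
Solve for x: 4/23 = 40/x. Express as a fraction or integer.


Setting up: 4/23 = 40/x
Cross multiply: 4 * x = 23 * 40
4x = 920
x = 920/4
x = 230

230


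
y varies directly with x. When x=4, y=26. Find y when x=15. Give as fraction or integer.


Direct proportion: y = kx
Find k: k = 26/4 = 13/2
Compute y at x=15: y = 13/2 * 15
y = 195/2

195/2


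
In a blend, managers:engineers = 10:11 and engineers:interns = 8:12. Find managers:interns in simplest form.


Given a:b = 10:11 and b:c = 8:12
Make b consistent. Multiply first ratio by 8: a:b = 80:88
Multiply second ratio by 11: b:c = 88:132
Now b = 88 in both, so a:b:c = 80:88:132
Therefore a:c = 80:132
Simplify by GCD: a:c = 20:33

20:33


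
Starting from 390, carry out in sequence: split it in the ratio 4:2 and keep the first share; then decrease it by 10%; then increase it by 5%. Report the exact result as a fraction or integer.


Start with 390.
Step 1: Split 4:2, first share = 390 * 4/6 = 260
Step 2: Decrease by 10%: 260 * 90/100 = 234
Step 3: Increase by 5%: 234 * 105/100 = 2457/10
Final result = 2457/10

2457/10


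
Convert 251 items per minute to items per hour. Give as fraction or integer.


Converting from per minute to per hour
Rate = 251 items per minute
Multiply by 60: 251 * 60
= 15060 items per hour

15060


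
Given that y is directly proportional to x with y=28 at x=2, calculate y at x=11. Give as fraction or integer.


Direct proportion: y = kx
Find k: k = 28/2 = 14
Compute y at x=11: y = 14 * 11
y = 154

154


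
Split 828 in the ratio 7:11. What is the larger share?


Total parts = 7 + 11 = 18
Value per part = 828 / 18 = 46
First share = 7 * 46 = 322
Second share = 11 * 46 = 506
Larger share = 506

506


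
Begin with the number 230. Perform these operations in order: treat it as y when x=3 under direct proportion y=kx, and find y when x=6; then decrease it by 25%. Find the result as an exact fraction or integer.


Start with 230.
Step 1: Direct prop: k = (230)/3; new y = k*6 = 230*6/3 = 460
Step 2: Decrease by 25%: 460 * 75/100 = 345
Final result = 345

345


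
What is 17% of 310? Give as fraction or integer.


Compute 17% of 310
Convert percentage: 17% = 17/100
Multiply: 310 * 17/100
= 5270/100
= 527/10

527/10


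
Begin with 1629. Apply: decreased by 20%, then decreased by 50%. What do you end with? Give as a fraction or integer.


Start: 1629
Step 1: decrease by 20% => multiply by 80/100
  1629 * 80/100 = 6516/5
Step 2: decrease by 50% => multiply by 50/100
  6516/5 * 50/100 = 3258/5
Final value = 3258/5

3258/5


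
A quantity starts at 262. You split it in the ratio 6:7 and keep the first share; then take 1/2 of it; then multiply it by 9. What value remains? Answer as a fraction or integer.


Start with 262.
Step 1: Split 6:7, first share = 262 * 6/13 = 1572/13
Step 2: Take 1/2: 1572/13 * 1/2 = 786/13
Step 3: Multiply by 9: 786/13 * 9 = 7074/13
Final result = 7074/13

7074/13


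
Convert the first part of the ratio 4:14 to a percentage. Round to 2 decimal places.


Total parts = 4 + 14 = 18
First part fraction = 4/18
Percentage = (4/18) * 100
= 0.222222 * 100
= 22.22%

22.22


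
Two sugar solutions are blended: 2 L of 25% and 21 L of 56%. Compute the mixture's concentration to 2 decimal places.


Solute in mixture 1 = 25% of 2 L = 2*25/100 = 1/2 L
Solute in mixture 2 = 56% of 21 L = 21*56/100 = 294/25 L
Total solute = 1/2 + 294/25 = 613/50 L
Total volume = 2 + 21 = 23 L
Final concentration = 613/50/23 * 100 = 53.30%

53.30


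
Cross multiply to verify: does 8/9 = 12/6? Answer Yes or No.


Cross multiply to check 8/9 = 12/6
Left cross product: 8 * 6 = 48
Right cross product: 9 * 12 = 108
48 != 108
Not equal, so proportions differ => No

No


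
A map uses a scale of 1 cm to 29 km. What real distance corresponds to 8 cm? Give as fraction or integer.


Map scale: 1 cm = 29 km
Measured distance on map = 8 cm
Set up proportion: 8 * 29 / 1
= 232 / 1
= 232 km

232


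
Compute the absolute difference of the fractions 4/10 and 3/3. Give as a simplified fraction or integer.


Simplify: 4/10 = 2/5 and 3/3 = 1
Find common denominator: LCD = 5
Convert: 2/5 and 5/5
Difference = |2 - 5|/5 = 3/5
Simplified = 3/5

3/5


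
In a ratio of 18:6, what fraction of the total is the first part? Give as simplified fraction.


Total parts = 18 + 6 = 24
First part fraction = 18/24
Simplify: 18/24 = 3/4

3/4


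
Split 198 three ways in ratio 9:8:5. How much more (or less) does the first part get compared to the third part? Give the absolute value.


Total parts = 9 + 8 + 5 = 22
Value per part = 198 / 22 = 9
Shares: 9*9=81, 8*9=72, 5*9=45
First share = 81, third share = 45
Difference = |81 - 45| = 36

36


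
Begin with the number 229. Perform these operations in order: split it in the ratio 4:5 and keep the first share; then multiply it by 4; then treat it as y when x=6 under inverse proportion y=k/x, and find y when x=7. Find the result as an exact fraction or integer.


Start with 229.
Step 1: Split 4:5, first share = 229 * 4/9 = 916/9
Step 2: Multiply by 4: 916/9 * 4 = 3664/9
Step 3: Inverse prop: k = (3664/9)*6; new y = k/7 = 3664/9*6/7 = 7328/21
Final result = 7328/21

7328/21


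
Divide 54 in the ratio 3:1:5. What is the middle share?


Ratio = 3:1:5
Total parts = 3 + 1 + 5 = 9
Value per part = 54 / 9 = 6
First share = 3 * 6 = 18
Middle share = 1 * 6 = 6
Third share = 5 * 6 = 30

6


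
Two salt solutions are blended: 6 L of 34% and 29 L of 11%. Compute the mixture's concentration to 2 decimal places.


Solute in mixture 1 = 34% of 6 L = 6*34/100 = 51/25 L
Solute in mixture 2 = 11% of 29 L = 29*11/100 = 319/100 L
Total solute = 51/25 + 319/100 = 523/100 L
Total volume = 6 + 29 = 35 L
Final concentration = 523/100/35 * 100 = 14.94%

14.94


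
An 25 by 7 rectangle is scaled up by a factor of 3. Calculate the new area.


Original dimensions: 25 x 7
Enlargement factor = 3
New width = 25 * 3 = 75
New height = 7 * 3 = 21
New area = 75 * 21 = 1575

1575


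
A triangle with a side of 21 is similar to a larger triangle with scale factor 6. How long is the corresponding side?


Similar triangles have proportional sides
Scale factor = 6
Smaller side = 21
Corresponding larger side = 21 * 6
= 126

126


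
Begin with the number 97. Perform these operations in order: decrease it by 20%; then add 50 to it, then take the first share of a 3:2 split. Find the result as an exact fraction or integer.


Start with 97.
Step 1: Decrease by 20%: 97 * 80/100 = 388/5
Step 2: Add 50: 388/5+50=638/5; split 3:2 first = 638/5*3/5 = 1914/25
Final result = 1914/25

1914/25


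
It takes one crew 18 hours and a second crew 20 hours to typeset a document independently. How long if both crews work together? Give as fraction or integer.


Rate of A = 1/18 job per hour
Rate of B = 1/20 job per hour
Combined rate = 1/18 + 1/20
Find common denominator: (20 + 18)/(18*20) = 38/360
Combined rate = 19/180 job per hour
Time together = 1 / (19/180) = 180/19 hours

180/19


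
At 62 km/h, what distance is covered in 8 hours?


Using distance = speed * time
Speed = 62 km/h
Time = 8 hours
Distance = 62 * 8
= 496 km

496


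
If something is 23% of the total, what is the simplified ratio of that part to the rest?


Part = 23%, Remainder = 77%
Ratio = 23:77
GCD(23, 77) = 1
Simplify: 23:77 = 23:77

23:77


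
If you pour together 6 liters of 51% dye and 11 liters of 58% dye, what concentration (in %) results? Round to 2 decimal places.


Solute in mixture 1 = 51% of 6 L = 6*51/100 = 153/50 L
Solute in mixture 2 = 58% of 11 L = 11*58/100 = 319/50 L
Total solute = 153/50 + 319/50 = 236/25 L
Total volume = 6 + 11 = 17 L
Final concentration = 236/25/17 * 100 = 55.53%

55.53


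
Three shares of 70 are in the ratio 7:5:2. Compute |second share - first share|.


Total parts = 7 + 5 + 2 = 14
Value per part = 70 / 14 = 5
Shares: 7*5=35, 5*5=25, 2*5=10
Second share = 25, first share = 35
Difference = |25 - 35| = 10

10


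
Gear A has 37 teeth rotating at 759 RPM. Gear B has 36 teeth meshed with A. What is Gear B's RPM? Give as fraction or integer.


Gear ratio: teeth_A * RPM_A = teeth_B * RPM_B
37 * 759 = 36 * RPM_B
28083 = 36 * RPM_B
RPM_B = 28083 / 36
RPM_B = 9361/12

9361/12


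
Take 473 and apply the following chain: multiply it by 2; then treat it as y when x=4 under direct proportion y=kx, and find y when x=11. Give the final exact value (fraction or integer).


Start with 473.
Step 1: Multiply by 2: 473 * 2 = 946
Step 2: Direct prop: k = (946)/4; new y = k*11 = 946*11/4 = 5203/2
Final result = 5203/2

5203/2


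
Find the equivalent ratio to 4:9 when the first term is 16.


Original ratio: 4:9
First term target: 16
Scale factor = 16 / 4 = 4
Multiply second term: 9 * 4 = 36
Equivalent ratio = 16:36

16:36


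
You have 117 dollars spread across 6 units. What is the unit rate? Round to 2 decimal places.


Total dollars = 117
Number of units = 6
Unit rate = 117 / 6
= 19.50 dollars per unit

19.50


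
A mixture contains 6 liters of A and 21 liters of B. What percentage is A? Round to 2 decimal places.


Volume of A = 6 L
Volume of B = 21 L
Total volume = 6 + 21 = 27 L
Percentage of A = (6/27) * 100
= 22.22%

22.22


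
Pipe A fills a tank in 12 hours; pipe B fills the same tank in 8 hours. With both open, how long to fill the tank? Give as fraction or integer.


Rate of A = 1/12 job per hour
Rate of B = 1/8 job per hour
Combined rate = 1/12 + 1/8
Find common denominator: (8 + 12)/(12*8) = 20/96
Combined rate = 5/24 job per hour
Time together = 1 / (5/24) = 24/5 hours

24/5


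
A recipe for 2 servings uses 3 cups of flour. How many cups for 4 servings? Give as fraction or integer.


Original: 3 cups for 2 servings
Target servings = 4
Scaling factor = 4/2
New amount = 3 * 4/2
= 12/2
= 6 cups

6


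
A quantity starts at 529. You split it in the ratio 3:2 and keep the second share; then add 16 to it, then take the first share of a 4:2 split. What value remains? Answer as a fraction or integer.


Start with 529.
Step 1: Split 3:2, second share = 529 * 2/5 = 1058/5
Step 2: Add 16: 1058/5+16=1138/5; split 4:2 first = 1138/5*4/6 = 2276/15
Final result = 2276/15

2276/15


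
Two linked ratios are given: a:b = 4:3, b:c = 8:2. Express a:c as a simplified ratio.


Given a:b = 4:3 and b:c = 8:2
Make b consistent. Multiply first ratio by 8: a:b = 32:24
Multiply second ratio by 3: b:c = 24:6
Now b = 24 in both, so a:b:c = 32:24:6
Therefore a:c = 32:6
Simplify by GCD: a:c = 16:3

16:3


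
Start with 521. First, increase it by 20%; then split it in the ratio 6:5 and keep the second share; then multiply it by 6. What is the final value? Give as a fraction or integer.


Start with 521.
Step 1: Increase by 20%: 521 * 120/100 = 3126/5
Step 2: Split 6:5, second share = 3126/5 * 5/11 = 3126/11
Step 3: Multiply by 6: 3126/11 * 6 = 18756/11
Final result = 18756/11

18756/11


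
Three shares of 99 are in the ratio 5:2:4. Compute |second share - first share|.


Total parts = 5 + 2 + 4 = 11
Value per part = 99 / 11 = 9
Shares: 5*9=45, 2*9=18, 4*9=36
Second share = 18, first share = 45
Difference = |18 - 45| = 27

27


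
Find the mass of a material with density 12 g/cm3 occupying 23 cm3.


Using mass = density * volume
Density = 12 g/cm3
Volume = 23 cm3
Mass = 12 * 23
= 276 g

276


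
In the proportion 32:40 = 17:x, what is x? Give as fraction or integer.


Setting up: 32/40 = 17/x
Cross multiply: 32 * x = 40 * 17
32x = 680
x = 680/32
x = 85/4

85/4


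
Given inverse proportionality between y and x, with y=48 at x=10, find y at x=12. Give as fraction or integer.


Inverse proportion: y = k/x
Find k: k = 10 * 48 = 480
Compute y at x=12: y = 480/12
y = 40

40


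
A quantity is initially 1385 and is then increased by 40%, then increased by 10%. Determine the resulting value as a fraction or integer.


Start: 1385
Step 1: increase by 40% => multiply by 140/100
  1385 * 140/100 = 1939
Step 2: increase by 10% => multiply by 110/100
  1939 * 110/100 = 21329/10
Final value = 21329/10

21329/10


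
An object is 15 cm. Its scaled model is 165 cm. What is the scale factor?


Original length = 15 cm
Scaled length = 165 cm
Scale factor = 165 / 15
= 11

11


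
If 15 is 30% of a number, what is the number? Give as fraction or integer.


Given: 15 is 30% of the whole
Set up: 15 = 30/100 * whole
whole = 15 * 100 / 30
whole = 1500 / 30
whole = 50

50


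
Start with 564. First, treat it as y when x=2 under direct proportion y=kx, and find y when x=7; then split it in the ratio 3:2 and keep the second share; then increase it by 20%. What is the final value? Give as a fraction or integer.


Start with 564.
Step 1: Direct prop: k = (564)/2; new y = k*7 = 564*7/2 = 1974
Step 2: Split 3:2, second share = 1974 * 2/5 = 3948/5
Step 3: Increase by 20%: 3948/5 * 120/100 = 23688/25
Final result = 23688/25

23688/25


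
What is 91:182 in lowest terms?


Find GCD(91, 182)
GCD = 91
Divide both by 91: 91/91 = 1, 182/91 = 2
Simplified ratio = 1:2

1:2


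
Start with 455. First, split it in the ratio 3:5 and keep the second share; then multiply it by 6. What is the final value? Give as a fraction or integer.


Start with 455.
Step 1: Split 3:5, second share = 455 * 5/8 = 2275/8
Step 2: Multiply by 6: 2275/8 * 6 = 6825/4
Final result = 6825/4

6825/4


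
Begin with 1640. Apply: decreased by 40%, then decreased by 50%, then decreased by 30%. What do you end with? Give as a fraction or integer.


Start: 1640
Step 1: decrease by 40% => multiply by 60/100
  1640 * 60/100 = 984
Step 2: decrease by 50% => multiply by 50/100
  984 * 50/100 = 492
Step 3: decrease by 30% => multiply by 70/100
  492 * 70/100 = 1722/5
Final value = 1722/5

1722/5


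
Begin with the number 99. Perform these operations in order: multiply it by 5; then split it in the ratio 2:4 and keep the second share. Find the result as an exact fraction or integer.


Start with 99.
Step 1: Multiply by 5: 99 * 5 = 495
Step 2: Split 2:4, second share = 495 * 4/6 = 330
Final result = 330

330


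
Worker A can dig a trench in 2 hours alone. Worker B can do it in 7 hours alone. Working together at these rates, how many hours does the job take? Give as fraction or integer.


Rate of A = 1/2 job per hour
Rate of B = 1/7 job per hour
Combined rate = 1/2 + 1/7
Find common denominator: (7 + 2)/(2*7) = 9/14
Combined rate = 9/14 job per hour
Time together = 1 / (9/14) = 14/9 hours

14/9


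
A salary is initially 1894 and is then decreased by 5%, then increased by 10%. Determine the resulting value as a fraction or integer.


Start: 1894
Step 1: decrease by 5% => multiply by 95/100
  1894 * 95/100 = 17993/10
Step 2: increase by 10% => multiply by 110/100
  17993/10 * 110/100 = 197923/100
Final value = 197923/100

197923/100


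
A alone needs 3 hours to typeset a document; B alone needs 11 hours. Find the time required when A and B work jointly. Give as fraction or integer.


Rate of A = 1/3 job per hour
Rate of B = 1/11 job per hour
Combined rate = 1/3 + 1/11
Find common denominator: (11 + 3)/(3*11) = 14/33
Combined rate = 14/33 job per hour
Time together = 1 / (14/33) = 33/14 hours

33/14


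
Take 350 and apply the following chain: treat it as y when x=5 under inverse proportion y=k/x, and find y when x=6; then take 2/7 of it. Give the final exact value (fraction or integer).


Start with 350.
Step 1: Inverse prop: k = (350)*5; new y = k/6 = 350*5/6 = 875/3
Step 2: Take 2/7: 875/3 * 2/7 = 250/3
Final result = 250/3

250/3


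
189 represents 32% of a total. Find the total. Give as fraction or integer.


Given: 189 is 32% of the whole
Set up: 189 = 32/100 * whole
whole = 189 * 100 / 32
whole = 18900 / 32
whole = 4725/8

4725/8


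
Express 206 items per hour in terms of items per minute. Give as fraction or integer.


Converting from per hour to per minute
Rate = 206 items per hour
Divide by 60: 206/60
= 103/30 items per minute

103/30


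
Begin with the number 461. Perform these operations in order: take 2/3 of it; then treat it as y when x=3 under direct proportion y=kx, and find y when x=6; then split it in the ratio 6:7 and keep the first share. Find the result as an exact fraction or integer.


Start with 461.
Step 1: Take 2/3: 461 * 2/3 = 922/3
Step 2: Direct prop: k = (922/3)/3; new y = k*6 = 922/3*6/3 = 1844/3
Step 3: Split 6:7, first share = 1844/3 * 6/13 = 3688/13
Final result = 3688/13

3688/13


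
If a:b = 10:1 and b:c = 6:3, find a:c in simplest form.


Given a:b = 10:1 and b:c = 6:3
Make b consistent. Multiply first ratio by 6: a:b = 60:6
Multiply second ratio by 1: b:c = 6:3
Now b = 6 in both, so a:b:c = 60:6:3
Therefore a:c = 60:3
Simplify by GCD: a:c = 20:1

20:1


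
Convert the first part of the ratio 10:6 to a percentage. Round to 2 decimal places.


Total parts = 10 + 6 = 16
First part fraction = 10/16
Percentage = (10/16) * 100
= 0.625 * 100
= 62.50%

62.50


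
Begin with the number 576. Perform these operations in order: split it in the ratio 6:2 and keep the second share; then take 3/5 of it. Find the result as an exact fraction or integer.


Start with 576.
Step 1: Split 6:2, second share = 576 * 2/8 = 144
Step 2: Take 3/5: 144 * 3/5 = 432/5
Final result = 432/5

432/5


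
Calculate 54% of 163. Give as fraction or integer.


Compute 54% of 163
Convert percentage: 54% = 54/100
Multiply: 163 * 54/100
= 8802/100
= 4401/50

4401/50


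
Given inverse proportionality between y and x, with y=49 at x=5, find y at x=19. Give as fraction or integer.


Inverse proportion: y = k/x
Find k: k = 5 * 49 = 245
Compute y at x=19: y = 245/19
y = 245/19

245/19
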